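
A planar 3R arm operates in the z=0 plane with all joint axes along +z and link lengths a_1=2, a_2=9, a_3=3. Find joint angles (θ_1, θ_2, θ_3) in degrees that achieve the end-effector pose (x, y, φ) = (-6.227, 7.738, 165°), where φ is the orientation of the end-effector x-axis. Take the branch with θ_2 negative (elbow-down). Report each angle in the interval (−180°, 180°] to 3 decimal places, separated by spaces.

wrist centre = target − a_3·(cos φ, sin φ) = (-3.3292, 6.9615)
cos θ_2 = (59.5468−2²−9²)/(2·2·9) = -0.7070; θ_2 = -134.9940° (elbow-down)
β = atan2(6.9615,-3.3292) = 115.5586°; ψ = atan2(-6.3646,-4.3633) = -124.4328°
θ_1 = β − ψ = 239.9913°
θ_3 = φ − θ_1 − θ_2 = 60.0027° (wrapped to (-180°,180°])

-120.009 -134.994 60.003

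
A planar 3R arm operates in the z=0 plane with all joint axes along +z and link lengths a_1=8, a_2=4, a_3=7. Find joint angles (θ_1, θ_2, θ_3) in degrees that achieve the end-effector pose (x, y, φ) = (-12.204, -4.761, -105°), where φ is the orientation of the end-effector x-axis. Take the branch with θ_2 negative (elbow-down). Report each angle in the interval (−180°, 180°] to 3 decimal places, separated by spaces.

-171.790 -59.999 126.789

wrist centre = target − a_3·(cos φ, sin φ) = (-10.3923, 2.0005)
cos θ_2 = (112.0011−8²−4²)/(2·8·4) = 0.5000; θ_2 = -59.9988° (elbow-down)
β = atan2(2.0005,-10.3923) = 169.1040°; ψ = atan2(-3.4641,10.0001) = -19.1063°
θ_1 = β − ψ = 188.2103°
θ_3 = φ − θ_1 − θ_2 = 126.7885° (wrapped to (-180°,180°])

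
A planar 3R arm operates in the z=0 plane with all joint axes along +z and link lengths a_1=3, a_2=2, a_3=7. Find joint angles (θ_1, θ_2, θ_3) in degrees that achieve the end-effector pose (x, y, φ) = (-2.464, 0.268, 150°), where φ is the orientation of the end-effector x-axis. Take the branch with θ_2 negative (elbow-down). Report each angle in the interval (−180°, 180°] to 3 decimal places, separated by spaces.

wrist centre = target − a_3·(cos φ, sin φ) = (3.5982, -3.2320)
cos θ_2 = (23.3927−3²−2²)/(2·3·2) = 0.8661; θ_2 = -29.9962° (elbow-down)
β = atan2(-3.2320,3.5982) = -41.9312°; ψ = atan2(-0.9999,4.7321) = -11.9310°
θ_1 = β − ψ = -30.0003°
θ_3 = φ − θ_1 − θ_2 = -150.0036° (wrapped to (-180°,180°])

-30.000 -29.996 -150.004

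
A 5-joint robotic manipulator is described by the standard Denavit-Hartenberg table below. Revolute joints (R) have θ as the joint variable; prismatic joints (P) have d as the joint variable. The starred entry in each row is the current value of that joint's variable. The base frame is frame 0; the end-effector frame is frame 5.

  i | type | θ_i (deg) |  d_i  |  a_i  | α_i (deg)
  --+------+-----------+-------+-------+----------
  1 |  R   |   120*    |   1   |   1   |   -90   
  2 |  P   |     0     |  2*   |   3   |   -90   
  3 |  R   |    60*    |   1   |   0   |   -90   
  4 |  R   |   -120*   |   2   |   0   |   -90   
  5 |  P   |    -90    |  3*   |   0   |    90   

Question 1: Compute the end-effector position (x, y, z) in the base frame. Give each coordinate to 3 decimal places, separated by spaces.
after link 1: o_1 = (-0.5000, 0.8660, 1.0000)
after link 2: o_2 = (-3.7321, 2.4641, 1.0000)
after link 3: o_3 = (-3.7321, 2.4641, 0.0000)
after link 4: o_4 = (-2.0000, 1.4641, -0.0000)
after link 5: o_5 = (-0.7010, 3.7141, -1.5000)

-0.701 3.714 -1.500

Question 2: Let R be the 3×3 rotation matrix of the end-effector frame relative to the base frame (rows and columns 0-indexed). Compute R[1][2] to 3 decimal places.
End-effector z-axis (col 2 of R) = (0.2500,0.4330,0.8660)
R[1][2] = 0.4330

0.433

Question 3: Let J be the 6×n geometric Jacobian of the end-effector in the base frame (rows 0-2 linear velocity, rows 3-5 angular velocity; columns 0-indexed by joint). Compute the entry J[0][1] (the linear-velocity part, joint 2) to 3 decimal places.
-0.866

prismatic axis z_1 = (-0.8660,-0.5000,0.0000)
J_v[:, 1] = z_1; J_ω[:, 1] = (0,0,0)
entry J[0][1] = -0.8660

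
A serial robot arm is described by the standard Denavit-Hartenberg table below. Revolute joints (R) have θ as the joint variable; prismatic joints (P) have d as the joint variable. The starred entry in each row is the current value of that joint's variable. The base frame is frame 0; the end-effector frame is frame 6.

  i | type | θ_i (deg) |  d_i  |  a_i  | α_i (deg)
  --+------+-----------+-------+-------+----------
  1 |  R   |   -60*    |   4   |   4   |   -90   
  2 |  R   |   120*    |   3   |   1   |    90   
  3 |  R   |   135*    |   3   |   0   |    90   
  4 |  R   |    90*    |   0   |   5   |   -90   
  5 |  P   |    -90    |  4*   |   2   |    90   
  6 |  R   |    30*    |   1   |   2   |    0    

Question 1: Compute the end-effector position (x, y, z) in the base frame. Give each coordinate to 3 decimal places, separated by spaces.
5.059 -4.556 -5.713

after link 1: o_1 = (2.0000, -3.4641, 4.0000)
after link 2: o_2 = (4.3481, -1.5311, 3.1340)
after link 3: o_3 = (5.6471, -3.7811, 1.6340)
after link 4: o_4 = (7.8122, -7.5311, -0.8660)
after link 5: o_5 = (5.5268, -6.4011, -4.5403)
after link 6: o_6 = (5.0591, -4.5557, -5.7133)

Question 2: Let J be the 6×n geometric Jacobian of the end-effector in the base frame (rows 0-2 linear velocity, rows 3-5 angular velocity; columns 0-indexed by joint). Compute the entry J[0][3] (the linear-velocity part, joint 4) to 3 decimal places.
axis z_3 = (0.4356,0.6597,-0.6124); lever o_n−o_3 = (-0.5880,-0.7747,-7.3473)
cross product → J_v[:, 3] = (-5.3217,3.5605,0.0505)
J_ω[:, 3] = z_3
entry J[0][3] = -5.3217

-5.322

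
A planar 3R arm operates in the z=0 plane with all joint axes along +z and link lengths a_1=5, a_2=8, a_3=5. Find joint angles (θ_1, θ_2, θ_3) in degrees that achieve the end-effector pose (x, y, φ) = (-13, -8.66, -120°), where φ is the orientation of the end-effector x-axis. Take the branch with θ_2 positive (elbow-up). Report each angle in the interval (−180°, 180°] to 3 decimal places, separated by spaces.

wrist centre = target − a_3·(cos φ, sin φ) = (-10.5000, -4.3299)
cos θ_2 = (128.9978−5²−8²)/(2·5·8) = 0.5000; θ_2 = 60.0018° (elbow-up)
β = atan2(-4.3299,-10.5000) = -157.5903°; ψ = atan2(6.9283,8.9998) = 37.5903°
θ_1 = β − ψ = -195.1805°
θ_3 = φ − θ_1 − θ_2 = 15.1787° (wrapped to (-180°,180°])

164.819 60.002 15.179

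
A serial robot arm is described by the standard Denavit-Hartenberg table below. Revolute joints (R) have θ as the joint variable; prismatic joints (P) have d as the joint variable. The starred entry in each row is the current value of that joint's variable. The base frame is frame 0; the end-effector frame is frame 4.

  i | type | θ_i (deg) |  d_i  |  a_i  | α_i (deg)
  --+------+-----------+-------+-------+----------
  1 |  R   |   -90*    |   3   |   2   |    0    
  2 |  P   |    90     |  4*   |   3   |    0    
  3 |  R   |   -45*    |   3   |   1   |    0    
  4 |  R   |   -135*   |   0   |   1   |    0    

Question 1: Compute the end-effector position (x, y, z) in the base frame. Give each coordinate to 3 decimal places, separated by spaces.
after link 1: o_1 = (0.0000, -2.0000, 3.0000)
after link 2: o_2 = (3.0000, -2.0000, 7.0000)
after link 3: o_3 = (3.7071, -2.7071, 10.0000)
after link 4: o_4 = (2.7071, -2.7071, 10.0000)

2.707 -2.707 10.000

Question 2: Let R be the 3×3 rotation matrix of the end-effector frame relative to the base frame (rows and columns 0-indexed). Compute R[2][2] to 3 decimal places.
End-effector z-axis (col 2 of R) = (0.0000,0.0000,1.0000)
R[2][2] = 1.0000

1.000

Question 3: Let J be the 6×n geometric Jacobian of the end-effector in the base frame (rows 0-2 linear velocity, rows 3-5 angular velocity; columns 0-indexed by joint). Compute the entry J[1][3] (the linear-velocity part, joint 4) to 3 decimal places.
-1.000

axis z_3 = (0.0000,0.0000,1.0000); lever o_n−o_3 = (-1.0000,-0.0000,0.0000)
cross product → J_v[:, 3] = (0.0000,-1.0000,0.0000)
J_ω[:, 3] = z_3
entry J[1][3] = -1.0000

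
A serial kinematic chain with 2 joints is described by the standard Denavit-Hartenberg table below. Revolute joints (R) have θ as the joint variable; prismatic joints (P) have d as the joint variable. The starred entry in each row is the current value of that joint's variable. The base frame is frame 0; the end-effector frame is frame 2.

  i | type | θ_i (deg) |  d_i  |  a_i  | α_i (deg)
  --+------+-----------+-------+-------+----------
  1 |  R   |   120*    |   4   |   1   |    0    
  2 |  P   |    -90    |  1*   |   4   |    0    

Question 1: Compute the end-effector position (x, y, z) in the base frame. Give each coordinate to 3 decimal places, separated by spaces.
2.964 2.866 5.000

after link 1: o_1 = (-0.5000, 0.8660, 4.0000)
after link 2: o_2 = (2.9641, 2.8660, 5.0000)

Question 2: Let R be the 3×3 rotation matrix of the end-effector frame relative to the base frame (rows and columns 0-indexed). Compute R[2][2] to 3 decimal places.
End-effector z-axis (col 2 of R) = (0.0000,0.0000,1.0000)
R[2][2] = 1.0000

1.000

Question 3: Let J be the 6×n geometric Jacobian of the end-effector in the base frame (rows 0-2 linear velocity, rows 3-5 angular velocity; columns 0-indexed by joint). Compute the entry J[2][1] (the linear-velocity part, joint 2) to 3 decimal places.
1.000

prismatic axis z_1 = (0.0000,0.0000,1.0000)
J_v[:, 1] = z_1; J_ω[:, 1] = (0,0,0)
entry J[2][1] = 1.0000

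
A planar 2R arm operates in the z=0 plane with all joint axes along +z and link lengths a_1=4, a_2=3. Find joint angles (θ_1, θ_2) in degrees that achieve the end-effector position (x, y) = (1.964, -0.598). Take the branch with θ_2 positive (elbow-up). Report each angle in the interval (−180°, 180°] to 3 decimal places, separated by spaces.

-63.869 150.002

cos θ_2 = (4.2149−4²−3²)/(2·4·3) = -0.8660; θ_2 = 150.0023° (elbow-up)
β = atan2(-0.5980,1.9640) = -16.9345°; ψ = atan2(1.4999,1.4019) = 46.9349°
θ_1 = β − ψ = -63.8694°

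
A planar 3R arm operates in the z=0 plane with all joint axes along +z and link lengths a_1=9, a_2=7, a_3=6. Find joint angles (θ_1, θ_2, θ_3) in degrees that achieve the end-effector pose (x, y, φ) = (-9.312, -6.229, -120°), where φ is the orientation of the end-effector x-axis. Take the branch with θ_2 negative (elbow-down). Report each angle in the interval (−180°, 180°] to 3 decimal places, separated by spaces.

-120.000 -134.998 134.997

wrist centre = target − a_3·(cos φ, sin φ) = (-6.3120, -1.0328)
cos θ_2 = (40.9081−9²−7²)/(2·9·7) = -0.7071; θ_2 = -134.9977° (elbow-down)
β = atan2(-1.0328,-6.3120) = -170.7069°; ψ = atan2(-4.9499,4.0505) = -50.7072°
θ_1 = β − ψ = -119.9998°
θ_3 = φ − θ_1 − θ_2 = 134.9975° (wrapped to (-180°,180°])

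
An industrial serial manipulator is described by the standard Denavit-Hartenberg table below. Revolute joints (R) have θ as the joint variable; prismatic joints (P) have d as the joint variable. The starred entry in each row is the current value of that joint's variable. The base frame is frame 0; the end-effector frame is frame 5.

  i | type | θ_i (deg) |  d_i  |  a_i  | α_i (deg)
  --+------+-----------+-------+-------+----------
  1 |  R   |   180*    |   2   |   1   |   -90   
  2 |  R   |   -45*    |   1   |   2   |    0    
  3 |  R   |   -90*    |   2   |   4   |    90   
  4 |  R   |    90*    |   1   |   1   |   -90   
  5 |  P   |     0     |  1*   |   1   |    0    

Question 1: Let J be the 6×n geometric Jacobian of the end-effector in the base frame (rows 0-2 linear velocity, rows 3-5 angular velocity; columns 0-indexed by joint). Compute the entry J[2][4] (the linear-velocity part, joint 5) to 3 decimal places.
-0.707

prismatic axis z_4 = (-0.7071,-0.0000,-0.7071)
J_v[:, 4] = z_4; J_ω[:, 4] = (0,0,0)
entry J[2][4] = -0.7071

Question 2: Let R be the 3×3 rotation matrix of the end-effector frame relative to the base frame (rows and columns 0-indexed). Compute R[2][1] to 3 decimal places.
End-effector y-axis (col 1 of R) = (-0.7071,0.0000,0.7071)
R[2][1] = 0.7071

0.707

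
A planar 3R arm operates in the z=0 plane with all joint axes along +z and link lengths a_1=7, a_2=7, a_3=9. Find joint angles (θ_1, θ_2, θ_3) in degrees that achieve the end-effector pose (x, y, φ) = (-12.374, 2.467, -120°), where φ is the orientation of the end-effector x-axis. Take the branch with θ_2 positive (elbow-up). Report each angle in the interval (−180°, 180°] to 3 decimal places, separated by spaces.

104.999 45.003 89.997

wrist centre = target − a_3·(cos φ, sin φ) = (-7.8740, 10.2612)
cos θ_2 = (167.2927−7²−7²)/(2·7·7) = 0.7071; θ_2 = 45.0031° (elbow-up)
β = atan2(10.2612,-7.8740) = 127.5010°; ψ = atan2(4.9500,11.9495) = 22.5016°
θ_1 = β − ψ = 104.9994°
θ_3 = φ − θ_1 − θ_2 = 89.9974° (wrapped to (-180°,180°])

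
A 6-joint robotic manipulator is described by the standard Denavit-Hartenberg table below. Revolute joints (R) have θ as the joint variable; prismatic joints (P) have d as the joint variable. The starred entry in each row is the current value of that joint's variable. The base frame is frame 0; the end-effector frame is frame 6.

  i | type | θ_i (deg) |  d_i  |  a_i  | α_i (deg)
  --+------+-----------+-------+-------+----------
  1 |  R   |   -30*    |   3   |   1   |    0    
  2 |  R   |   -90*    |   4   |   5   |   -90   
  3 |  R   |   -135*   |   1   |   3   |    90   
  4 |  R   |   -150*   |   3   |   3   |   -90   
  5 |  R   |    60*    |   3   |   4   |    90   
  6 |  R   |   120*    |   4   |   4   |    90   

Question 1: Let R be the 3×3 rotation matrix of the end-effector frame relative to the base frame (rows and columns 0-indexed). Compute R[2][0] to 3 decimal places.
End-effector x-axis (col 0 of R) = (-0.1585,0.9754,0.1531)
R[2][0] = 0.1531

0.153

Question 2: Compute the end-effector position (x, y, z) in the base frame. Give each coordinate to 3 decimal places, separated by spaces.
after link 1: o_1 = (0.8660, -0.5000, 3.0000)
after link 2: o_2 = (-1.6340, -4.8301, 7.0000)
after link 3: o_3 = (0.2927, -3.4930, 9.1213)
after link 4: o_4 = (-0.8642, -2.4969, 5.1629)
after link 5: o_5 = (-5.2870, -2.9613, 7.4483)
after link 6: o_6 = (-7.7747, 1.1940, 4.5251)

-7.775 1.194 4.525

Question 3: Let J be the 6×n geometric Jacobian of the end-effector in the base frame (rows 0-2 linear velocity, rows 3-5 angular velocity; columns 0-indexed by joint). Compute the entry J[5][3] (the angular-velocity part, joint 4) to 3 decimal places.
axis z_3 = (0.3536,0.6124,-0.7071); lever o_n−o_3 = (-8.0674,4.6870,-4.5962)
cross product → J_v[:, 3] = (0.4997,7.3295,6.5974)
J_ω[:, 3] = z_3
entry J[5][3] = -0.7071

-0.707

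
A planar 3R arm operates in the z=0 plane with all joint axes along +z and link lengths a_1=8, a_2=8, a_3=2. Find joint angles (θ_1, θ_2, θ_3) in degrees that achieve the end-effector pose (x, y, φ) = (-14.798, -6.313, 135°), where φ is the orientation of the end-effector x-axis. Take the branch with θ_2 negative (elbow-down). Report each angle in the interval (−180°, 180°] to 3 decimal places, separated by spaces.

wrist centre = target − a_3·(cos φ, sin φ) = (-13.3838, -7.7272)
cos θ_2 = (238.8356−8²−8²)/(2·8·8) = 0.8659; θ_2 = -30.0140° (elbow-down)
β = atan2(-7.7272,-13.3838) = -149.9997°; ψ = atan2(-4.0017,14.9272) = -15.0070°
θ_1 = β − ψ = -134.9927°
θ_3 = φ − θ_1 − θ_2 = -59.9932° (wrapped to (-180°,180°])

-134.993 -30.014 -59.993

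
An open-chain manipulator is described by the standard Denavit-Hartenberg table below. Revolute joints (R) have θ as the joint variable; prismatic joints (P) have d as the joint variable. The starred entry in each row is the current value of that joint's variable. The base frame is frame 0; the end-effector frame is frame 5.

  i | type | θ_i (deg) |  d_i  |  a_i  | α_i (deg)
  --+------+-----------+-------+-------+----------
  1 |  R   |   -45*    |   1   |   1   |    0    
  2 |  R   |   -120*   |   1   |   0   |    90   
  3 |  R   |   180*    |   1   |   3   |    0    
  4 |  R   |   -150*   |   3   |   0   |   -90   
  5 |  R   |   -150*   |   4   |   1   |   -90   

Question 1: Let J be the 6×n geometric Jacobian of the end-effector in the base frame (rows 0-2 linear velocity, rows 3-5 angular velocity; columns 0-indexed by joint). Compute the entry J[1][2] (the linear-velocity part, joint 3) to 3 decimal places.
0.785

axis z_2 = (-0.2588,0.9659,0.0000); lever o_n−o_2 = (4.3894,5.8349,3.0311)
cross product → J_v[:, 2] = (2.9278,0.7845,-5.7500)
J_ω[:, 2] = z_2
entry J[1][2] = 0.7845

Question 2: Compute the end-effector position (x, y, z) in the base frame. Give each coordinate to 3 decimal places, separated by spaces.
after link 1: o_1 = (0.7071, -0.7071, 1.0000)
after link 2: o_2 = (0.7071, -0.7071, 2.0000)
after link 3: o_3 = (3.3461, 1.0353, 2.0000)
after link 4: o_4 = (2.5696, 3.9331, 2.0000)
after link 5: o_5 = (5.0965, 5.1278, 5.0311)

5.096 5.128 5.031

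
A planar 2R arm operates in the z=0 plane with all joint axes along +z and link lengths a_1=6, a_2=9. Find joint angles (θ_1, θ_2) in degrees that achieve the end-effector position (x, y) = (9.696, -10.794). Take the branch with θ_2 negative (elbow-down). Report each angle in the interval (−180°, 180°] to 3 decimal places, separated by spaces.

cos θ_2 = (210.5229−6²−9²)/(2·6·9) = 0.8660; θ_2 = -30.0084° (elbow-down)
β = atan2(-10.7940,9.6960) = -48.0674°; ψ = atan2(-4.5011,13.7936) = -18.0726°
θ_1 = β − ψ = -29.9948°

-29.995 -30.008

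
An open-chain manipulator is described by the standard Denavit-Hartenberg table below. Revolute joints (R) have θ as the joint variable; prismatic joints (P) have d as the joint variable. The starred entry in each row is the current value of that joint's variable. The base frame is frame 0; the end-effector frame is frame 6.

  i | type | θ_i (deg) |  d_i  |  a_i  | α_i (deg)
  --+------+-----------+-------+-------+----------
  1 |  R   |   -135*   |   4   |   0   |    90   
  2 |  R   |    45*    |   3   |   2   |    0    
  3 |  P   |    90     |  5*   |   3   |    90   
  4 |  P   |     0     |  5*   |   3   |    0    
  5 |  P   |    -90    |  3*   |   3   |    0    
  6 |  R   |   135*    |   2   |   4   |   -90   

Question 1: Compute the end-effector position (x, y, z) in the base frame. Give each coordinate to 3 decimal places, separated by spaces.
after link 1: o_1 = (0.0000, 0.0000, 4.0000)
after link 2: o_2 = (-3.1213, 1.1213, 5.4142)
after link 3: o_3 = (-5.1569, 6.1569, 7.5355)
after link 4: o_4 = (-6.1569, 5.1569, 13.1924)
after link 5: o_5 = (-5.5355, 1.5355, 15.3137)
after link 6: o_6 = (-7.1213, 3.9497, 18.7279)

-7.121 3.950 18.728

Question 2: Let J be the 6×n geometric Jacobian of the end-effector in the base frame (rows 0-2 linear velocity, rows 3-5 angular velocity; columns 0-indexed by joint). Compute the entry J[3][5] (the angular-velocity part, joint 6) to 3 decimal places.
-0.500

axis z_5 = (-0.5000,-0.5000,0.7071); lever o_n−o_5 = (-1.5858,2.4142,3.4142)
cross product → J_v[:, 5] = (-3.4142,0.5858,-2.0000)
J_ω[:, 5] = z_5
entry J[3][5] = -0.5000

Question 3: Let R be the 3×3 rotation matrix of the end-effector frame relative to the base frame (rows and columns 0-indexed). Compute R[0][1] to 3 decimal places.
0.500

End-effector y-axis (col 1 of R) = (0.5000,0.5000,-0.7071)
R[0][1] = 0.5000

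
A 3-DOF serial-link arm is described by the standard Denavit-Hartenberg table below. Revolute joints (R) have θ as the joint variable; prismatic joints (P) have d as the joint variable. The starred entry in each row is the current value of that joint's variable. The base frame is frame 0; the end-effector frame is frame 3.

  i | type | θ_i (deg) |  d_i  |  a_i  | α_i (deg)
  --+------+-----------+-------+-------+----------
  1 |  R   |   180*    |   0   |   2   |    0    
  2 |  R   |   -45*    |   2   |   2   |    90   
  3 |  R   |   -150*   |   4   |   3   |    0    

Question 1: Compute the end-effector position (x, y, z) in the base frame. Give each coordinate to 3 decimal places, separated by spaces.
after link 1: o_1 = (-2.0000, 0.0000, 0.0000)
after link 2: o_2 = (-3.4142, 1.4142, 2.0000)
after link 3: o_3 = (1.2513, 2.4055, 0.5000)

1.251 2.406 0.500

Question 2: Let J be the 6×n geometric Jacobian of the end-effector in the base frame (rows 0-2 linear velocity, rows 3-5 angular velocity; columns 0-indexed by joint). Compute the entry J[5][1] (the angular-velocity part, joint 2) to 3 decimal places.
1.000

axis z_1 = (0.0000,0.0000,1.0000); lever o_n−o_1 = (3.2513,2.4055,0.5000)
cross product → J_v[:, 1] = (-2.4055,3.2513,0.0000)
J_ω[:, 1] = z_1
entry J[5][1] = 1.0000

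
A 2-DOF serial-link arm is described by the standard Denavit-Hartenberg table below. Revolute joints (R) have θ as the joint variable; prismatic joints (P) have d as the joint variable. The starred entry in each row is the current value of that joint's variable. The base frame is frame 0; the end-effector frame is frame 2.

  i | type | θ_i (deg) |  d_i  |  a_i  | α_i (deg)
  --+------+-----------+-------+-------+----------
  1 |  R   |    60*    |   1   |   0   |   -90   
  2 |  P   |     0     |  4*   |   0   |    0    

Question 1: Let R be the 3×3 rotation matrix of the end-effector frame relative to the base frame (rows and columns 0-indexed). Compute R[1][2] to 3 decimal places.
End-effector z-axis (col 2 of R) = (-0.8660,0.5000,0.0000)
R[1][2] = 0.5000

0.500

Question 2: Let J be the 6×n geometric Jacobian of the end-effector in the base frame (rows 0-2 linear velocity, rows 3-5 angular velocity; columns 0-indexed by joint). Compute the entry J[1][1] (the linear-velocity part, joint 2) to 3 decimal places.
0.500

prismatic axis z_1 = (-0.8660,0.5000,0.0000)
J_v[:, 1] = z_1; J_ω[:, 1] = (0,0,0)
entry J[1][1] = 0.5000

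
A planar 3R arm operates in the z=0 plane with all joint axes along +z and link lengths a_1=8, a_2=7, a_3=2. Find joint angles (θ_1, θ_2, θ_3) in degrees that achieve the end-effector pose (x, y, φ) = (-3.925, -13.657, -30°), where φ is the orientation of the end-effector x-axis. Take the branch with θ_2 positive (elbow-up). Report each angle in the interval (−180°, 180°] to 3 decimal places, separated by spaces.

-134.999 44.996 60.003

wrist centre = target − a_3·(cos φ, sin φ) = (-5.6571, -12.6570)
cos θ_2 = (192.2019−8²−7²)/(2·8·7) = 0.7072; θ_2 = 44.9957° (elbow-up)
β = atan2(-12.6570,-5.6571) = -114.0823°; ψ = atan2(4.9494,12.9501) = 20.9163°
θ_1 = β − ψ = -134.9985°
θ_3 = φ − θ_1 − θ_2 = 60.0028° (wrapped to (-180°,180°])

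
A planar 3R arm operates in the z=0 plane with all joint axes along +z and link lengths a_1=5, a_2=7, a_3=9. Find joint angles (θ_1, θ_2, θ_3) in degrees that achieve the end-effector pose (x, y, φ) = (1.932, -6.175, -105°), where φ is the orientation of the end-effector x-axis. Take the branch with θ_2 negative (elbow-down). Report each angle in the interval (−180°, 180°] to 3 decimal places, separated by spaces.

120.001 -135.001 -90.000

wrist centre = target − a_3·(cos φ, sin φ) = (4.2614, 2.5183)
cos θ_2 = (24.5013−5²−7²)/(2·5·7) = -0.7071; θ_2 = -135.0014° (elbow-down)
β = atan2(2.5183,4.2614) = 30.5817°; ψ = atan2(-4.9496,0.0501) = -89.4197°
θ_1 = β − ψ = 120.0015°
θ_3 = φ − θ_1 − θ_2 = -90.0000° (wrapped to (-180°,180°])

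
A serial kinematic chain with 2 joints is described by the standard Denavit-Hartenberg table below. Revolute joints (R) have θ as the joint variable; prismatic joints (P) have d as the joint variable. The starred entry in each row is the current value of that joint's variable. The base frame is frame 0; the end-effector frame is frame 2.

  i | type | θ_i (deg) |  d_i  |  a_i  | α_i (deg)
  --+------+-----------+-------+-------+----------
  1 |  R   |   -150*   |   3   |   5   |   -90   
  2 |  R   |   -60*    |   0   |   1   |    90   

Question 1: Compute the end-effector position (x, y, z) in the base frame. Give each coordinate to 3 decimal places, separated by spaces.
-4.763 -2.750 3.866

after link 1: o_1 = (-4.3301, -2.5000, 3.0000)
after link 2: o_2 = (-4.7631, -2.7500, 3.8660)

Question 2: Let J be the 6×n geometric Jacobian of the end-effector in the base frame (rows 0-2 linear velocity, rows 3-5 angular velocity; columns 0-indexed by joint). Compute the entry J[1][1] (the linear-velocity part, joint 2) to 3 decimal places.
-0.433

axis z_1 = (0.5000,-0.8660,0.0000); lever o_n−o_1 = (-0.4330,-0.2500,0.8660)
cross product → J_v[:, 1] = (-0.7500,-0.4330,-0.5000)
J_ω[:, 1] = z_1
entry J[1][1] = -0.4330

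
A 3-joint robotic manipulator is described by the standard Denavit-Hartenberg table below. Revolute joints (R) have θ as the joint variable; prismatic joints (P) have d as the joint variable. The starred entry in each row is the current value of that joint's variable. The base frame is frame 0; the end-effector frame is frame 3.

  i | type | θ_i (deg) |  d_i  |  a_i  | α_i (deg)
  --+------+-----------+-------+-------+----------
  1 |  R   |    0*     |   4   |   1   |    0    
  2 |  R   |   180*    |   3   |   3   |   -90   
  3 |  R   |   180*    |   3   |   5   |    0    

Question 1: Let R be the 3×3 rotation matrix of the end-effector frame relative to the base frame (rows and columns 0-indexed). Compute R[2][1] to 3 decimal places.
End-effector y-axis (col 1 of R) = (0.0000,0.0000,1.0000)
R[2][1] = 1.0000

1.000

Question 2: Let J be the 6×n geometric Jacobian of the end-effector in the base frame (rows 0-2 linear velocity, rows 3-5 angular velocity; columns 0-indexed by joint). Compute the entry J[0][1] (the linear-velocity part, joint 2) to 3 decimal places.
3.000

axis z_1 = (0.0000,0.0000,1.0000); lever o_n−o_1 = (2.0000,-3.0000,3.0000)
cross product → J_v[:, 1] = (3.0000,2.0000,-0.0000)
J_ω[:, 1] = z_1
entry J[0][1] = 3.0000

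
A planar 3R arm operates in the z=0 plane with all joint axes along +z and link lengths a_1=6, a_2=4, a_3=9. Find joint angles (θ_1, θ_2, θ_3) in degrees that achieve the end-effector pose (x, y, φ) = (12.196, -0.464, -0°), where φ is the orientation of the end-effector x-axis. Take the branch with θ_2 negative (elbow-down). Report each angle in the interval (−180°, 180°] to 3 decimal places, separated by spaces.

30.000 -150.003 120.002

wrist centre = target − a_3·(cos φ, sin φ) = (3.1960, -0.4640)
cos θ_2 = (10.4297−6²−4²)/(2·6·4) = -0.8660; θ_2 = -150.0026° (elbow-down)
β = atan2(-0.4640,3.1960) = -8.2606°; ψ = atan2(-1.9998,2.5358) = -38.2608°
θ_1 = β − ψ = 30.0002°
θ_3 = φ − θ_1 − θ_2 = 120.0023° (wrapped to (-180°,180°])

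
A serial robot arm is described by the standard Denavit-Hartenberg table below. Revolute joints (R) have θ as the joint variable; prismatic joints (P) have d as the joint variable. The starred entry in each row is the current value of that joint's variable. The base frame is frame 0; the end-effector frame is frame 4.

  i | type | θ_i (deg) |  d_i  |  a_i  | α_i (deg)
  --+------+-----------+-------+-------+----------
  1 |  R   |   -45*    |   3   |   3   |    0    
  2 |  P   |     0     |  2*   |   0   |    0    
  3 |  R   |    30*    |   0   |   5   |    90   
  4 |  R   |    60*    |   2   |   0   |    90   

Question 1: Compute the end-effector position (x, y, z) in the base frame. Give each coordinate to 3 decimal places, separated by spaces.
after link 1: o_1 = (2.1213, -2.1213, 3.0000)
after link 2: o_2 = (2.1213, -2.1213, 5.0000)
after link 3: o_3 = (6.9509, -3.4154, 5.0000)
after link 4: o_4 = (6.4333, -5.3473, 5.0000)

6.433 -5.347 5.000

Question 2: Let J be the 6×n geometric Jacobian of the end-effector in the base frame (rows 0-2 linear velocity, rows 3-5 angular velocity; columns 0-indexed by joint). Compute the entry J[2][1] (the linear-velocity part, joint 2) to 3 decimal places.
prismatic axis z_1 = (0.0000,0.0000,1.0000)
J_v[:, 1] = z_1; J_ω[:, 1] = (0,0,0)
entry J[2][1] = 1.0000

1.000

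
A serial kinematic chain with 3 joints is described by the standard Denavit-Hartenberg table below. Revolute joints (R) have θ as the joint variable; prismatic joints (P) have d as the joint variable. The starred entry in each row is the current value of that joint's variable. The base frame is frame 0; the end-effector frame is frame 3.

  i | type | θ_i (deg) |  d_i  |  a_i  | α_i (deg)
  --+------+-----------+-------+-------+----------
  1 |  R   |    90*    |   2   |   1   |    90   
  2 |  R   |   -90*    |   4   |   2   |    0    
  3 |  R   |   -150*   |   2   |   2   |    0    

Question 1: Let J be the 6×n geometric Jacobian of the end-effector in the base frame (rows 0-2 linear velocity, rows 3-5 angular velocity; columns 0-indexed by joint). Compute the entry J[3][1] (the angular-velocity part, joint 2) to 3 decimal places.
axis z_1 = (1.0000,-0.0000,0.0000); lever o_n−o_1 = (6.0000,-1.0000,-0.2679)
cross product → J_v[:, 1] = (0.0000,0.2679,-1.0000)
J_ω[:, 1] = z_1
entry J[3][1] = 1.0000

1.000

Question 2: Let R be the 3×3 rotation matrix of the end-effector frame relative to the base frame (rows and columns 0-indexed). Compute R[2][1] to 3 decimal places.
End-effector y-axis (col 1 of R) = (-0.0000,-0.8660,-0.5000)
R[2][1] = -0.5000

-0.500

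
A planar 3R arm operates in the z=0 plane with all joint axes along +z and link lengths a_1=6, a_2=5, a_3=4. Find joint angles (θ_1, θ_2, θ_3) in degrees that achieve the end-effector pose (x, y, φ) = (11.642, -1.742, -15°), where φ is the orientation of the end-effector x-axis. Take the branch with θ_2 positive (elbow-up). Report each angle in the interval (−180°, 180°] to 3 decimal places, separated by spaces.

wrist centre = target − a_3·(cos φ, sin φ) = (7.7783, -0.7067)
cos θ_2 = (61.0014−6²−5²)/(2·6·5) = 0.0000; θ_2 = 89.9987° (elbow-up)
β = atan2(-0.7067,7.7783) = -5.1915°; ψ = atan2(5.0000,6.0001) = 39.8050°
θ_1 = β − ψ = -44.9966°
θ_3 = φ − θ_1 − θ_2 = -60.0021° (wrapped to (-180°,180°])

-44.997 89.999 -60.002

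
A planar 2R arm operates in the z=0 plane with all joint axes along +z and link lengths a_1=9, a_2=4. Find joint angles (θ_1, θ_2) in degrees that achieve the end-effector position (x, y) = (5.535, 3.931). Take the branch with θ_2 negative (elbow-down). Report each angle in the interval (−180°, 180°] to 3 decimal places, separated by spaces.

60.005 -134.999

cos θ_2 = (46.0890−9²−4²)/(2·9·4) = -0.7071; θ_2 = -134.9992° (elbow-down)
β = atan2(3.9310,5.5350) = 35.3827°; ψ = atan2(-2.8285,6.1716) = -24.6221°
θ_1 = β − ψ = 60.0048°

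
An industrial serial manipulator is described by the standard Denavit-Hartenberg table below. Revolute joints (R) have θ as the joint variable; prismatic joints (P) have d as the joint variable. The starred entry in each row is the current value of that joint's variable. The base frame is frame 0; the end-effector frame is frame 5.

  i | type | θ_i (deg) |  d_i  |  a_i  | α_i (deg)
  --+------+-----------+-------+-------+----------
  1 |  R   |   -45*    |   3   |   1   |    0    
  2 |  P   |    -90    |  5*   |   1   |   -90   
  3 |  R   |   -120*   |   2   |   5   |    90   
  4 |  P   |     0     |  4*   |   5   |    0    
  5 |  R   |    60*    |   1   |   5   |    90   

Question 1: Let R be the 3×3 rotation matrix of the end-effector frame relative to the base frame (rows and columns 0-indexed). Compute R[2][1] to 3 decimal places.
End-effector y-axis (col 1 of R) = (0.6124,0.6124,-0.5000)
R[2][1] = -0.5000

-0.500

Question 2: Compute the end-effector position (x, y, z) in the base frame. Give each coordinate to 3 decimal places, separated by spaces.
after link 1: o_1 = (0.7071, -0.7071, 3.0000)
after link 2: o_2 = (0.0000, -1.4142, 8.0000)
after link 3: o_3 = (3.1820, -1.0607, 12.3301)
after link 4: o_4 = (7.3992, 3.1566, 14.6603)
after link 5: o_5 = (11.9574, 1.5910, 16.3253)

11.957 1.591 16.325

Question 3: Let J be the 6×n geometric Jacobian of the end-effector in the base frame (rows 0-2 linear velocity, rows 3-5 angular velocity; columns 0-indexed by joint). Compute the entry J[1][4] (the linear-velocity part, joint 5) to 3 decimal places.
-3.299

axis z_4 = (0.6124,0.6124,-0.5000); lever o_n−o_4 = (4.5581,-1.5656,1.6651)
cross product → J_v[:, 4] = (0.2368,-3.2987,-3.7500)
J_ω[:, 4] = z_4
entry J[1][4] = -3.2987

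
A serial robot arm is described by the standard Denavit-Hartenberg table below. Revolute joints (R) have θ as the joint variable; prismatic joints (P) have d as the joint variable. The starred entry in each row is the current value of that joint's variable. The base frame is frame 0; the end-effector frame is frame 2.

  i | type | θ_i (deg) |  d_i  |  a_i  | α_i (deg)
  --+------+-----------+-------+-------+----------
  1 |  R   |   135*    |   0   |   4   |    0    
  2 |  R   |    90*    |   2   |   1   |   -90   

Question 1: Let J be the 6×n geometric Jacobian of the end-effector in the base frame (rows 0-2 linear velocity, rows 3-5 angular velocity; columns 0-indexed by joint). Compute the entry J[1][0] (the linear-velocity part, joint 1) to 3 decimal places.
-3.536

axis z_0 = ẑ; lever o_n−o_0 = (-3.5355,2.1213,2.0000)
cross product → J_v[:, 0] = (-2.1213,-3.5355,0.0000)
J_ω[:, 0] = z_0
entry J[1][0] = -3.5355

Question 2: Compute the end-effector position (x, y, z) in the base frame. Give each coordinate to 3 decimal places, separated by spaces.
after link 1: o_1 = (-2.8284, 2.8284, 0.0000)
after link 2: o_2 = (-3.5355, 2.1213, 2.0000)

-3.536 2.121 2.000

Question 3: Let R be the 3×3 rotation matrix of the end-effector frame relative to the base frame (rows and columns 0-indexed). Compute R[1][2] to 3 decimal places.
End-effector z-axis (col 2 of R) = (0.7071,-0.7071,0.0000)
R[1][2] = -0.7071

-0.707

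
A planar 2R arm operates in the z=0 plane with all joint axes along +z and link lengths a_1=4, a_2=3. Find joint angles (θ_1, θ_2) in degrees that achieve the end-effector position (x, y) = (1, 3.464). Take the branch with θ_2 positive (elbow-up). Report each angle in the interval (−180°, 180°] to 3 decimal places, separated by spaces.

27.795 120.002

cos θ_2 = (12.9993−4²−3²)/(2·4·3) = -0.5000; θ_2 = 120.0019° (elbow-up)
β = atan2(3.4640,1.0000) = 73.8974°; ψ = atan2(2.5980,2.4999) = 46.1026°
θ_1 = β − ψ = 27.7949°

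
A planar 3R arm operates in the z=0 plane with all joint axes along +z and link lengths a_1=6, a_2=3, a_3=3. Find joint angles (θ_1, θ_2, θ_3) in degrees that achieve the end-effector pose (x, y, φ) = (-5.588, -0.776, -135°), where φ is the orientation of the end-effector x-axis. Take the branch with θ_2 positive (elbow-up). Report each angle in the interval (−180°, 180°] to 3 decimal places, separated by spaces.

134.989 149.985 -59.974

wrist centre = target − a_3·(cos φ, sin φ) = (-3.4667, 1.3453)
cos θ_2 = (13.8278−6²−3²)/(2·6·3) = -0.8659; θ_2 = 149.9851° (elbow-up)
β = atan2(1.3453,-3.4667) = 158.7902°; ψ = atan2(1.5007,3.4023) = 23.8011°
θ_1 = β − ψ = 134.9891°
θ_3 = φ − θ_1 − θ_2 = -59.9743° (wrapped to (-180°,180°])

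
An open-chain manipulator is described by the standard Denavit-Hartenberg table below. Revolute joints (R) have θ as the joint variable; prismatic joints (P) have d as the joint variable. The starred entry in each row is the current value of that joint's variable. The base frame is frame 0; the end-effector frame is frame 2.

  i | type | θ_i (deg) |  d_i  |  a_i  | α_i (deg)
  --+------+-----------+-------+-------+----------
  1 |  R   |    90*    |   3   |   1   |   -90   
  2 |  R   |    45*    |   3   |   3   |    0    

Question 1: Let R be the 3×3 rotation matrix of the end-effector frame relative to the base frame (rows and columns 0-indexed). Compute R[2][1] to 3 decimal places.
-0.707

End-effector y-axis (col 1 of R) = (-0.0000,-0.7071,-0.7071)
R[2][1] = -0.7071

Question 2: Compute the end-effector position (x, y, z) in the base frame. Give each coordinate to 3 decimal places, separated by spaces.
after link 1: o_1 = (0.0000, 1.0000, 3.0000)
after link 2: o_2 = (-3.0000, 3.1213, 0.8787)

-3.000 3.121 0.879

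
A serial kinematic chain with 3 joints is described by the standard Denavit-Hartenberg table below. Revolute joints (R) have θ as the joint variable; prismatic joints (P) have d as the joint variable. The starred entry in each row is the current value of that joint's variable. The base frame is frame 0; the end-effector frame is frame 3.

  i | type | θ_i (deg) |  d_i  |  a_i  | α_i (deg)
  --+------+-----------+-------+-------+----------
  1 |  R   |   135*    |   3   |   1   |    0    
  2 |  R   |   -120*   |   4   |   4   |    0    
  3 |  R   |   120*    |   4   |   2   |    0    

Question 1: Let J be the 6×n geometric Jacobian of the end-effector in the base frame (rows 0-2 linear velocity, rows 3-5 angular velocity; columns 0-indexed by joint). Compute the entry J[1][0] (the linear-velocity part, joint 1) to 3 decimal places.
1.742

axis z_0 = ẑ; lever o_n−o_0 = (1.7424,3.1566,11.0000)
cross product → J_v[:, 0] = (-3.1566,1.7424,0.0000)
J_ω[:, 0] = z_0
entry J[1][0] = 1.7424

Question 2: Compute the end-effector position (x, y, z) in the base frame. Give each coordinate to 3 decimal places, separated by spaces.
after link 1: o_1 = (-0.7071, 0.7071, 3.0000)
after link 2: o_2 = (3.1566, 1.7424, 7.0000)
after link 3: o_3 = (1.7424, 3.1566, 11.0000)

1.742 3.157 11.000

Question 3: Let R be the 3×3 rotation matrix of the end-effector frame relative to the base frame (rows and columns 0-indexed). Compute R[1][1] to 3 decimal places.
-0.707

End-effector y-axis (col 1 of R) = (-0.7071,-0.7071,0.0000)
R[1][1] = -0.7071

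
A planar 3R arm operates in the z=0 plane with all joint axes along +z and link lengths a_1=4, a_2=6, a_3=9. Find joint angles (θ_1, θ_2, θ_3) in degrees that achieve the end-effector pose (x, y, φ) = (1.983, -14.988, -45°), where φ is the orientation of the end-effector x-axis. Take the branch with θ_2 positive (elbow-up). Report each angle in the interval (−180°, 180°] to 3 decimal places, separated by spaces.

-135.001 30.006 59.996

wrist centre = target − a_3·(cos φ, sin φ) = (-4.3810, -8.6240)
cos θ_2 = (93.5669−4²−6²)/(2·4·6) = 0.8660; θ_2 = 30.0056° (elbow-up)
β = atan2(-8.6240,-4.3810) = -116.9303°; ψ = atan2(3.0005,9.1959) = 18.0709°
θ_1 = β − ψ = -135.0012°
θ_3 = φ − θ_1 − θ_2 = 59.9956° (wrapped to (-180°,180°])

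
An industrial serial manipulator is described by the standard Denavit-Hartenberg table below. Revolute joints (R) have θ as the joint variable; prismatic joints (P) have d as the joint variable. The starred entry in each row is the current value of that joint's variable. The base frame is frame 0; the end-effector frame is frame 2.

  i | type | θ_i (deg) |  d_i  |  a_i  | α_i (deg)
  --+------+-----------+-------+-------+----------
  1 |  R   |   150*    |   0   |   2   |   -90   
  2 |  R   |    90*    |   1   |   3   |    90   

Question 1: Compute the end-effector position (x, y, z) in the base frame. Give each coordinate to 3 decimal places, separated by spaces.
-2.232 0.134 -3.000

after link 1: o_1 = (-1.7321, 1.0000, 0.0000)
after link 2: o_2 = (-2.2321, 0.1340, -3.0000)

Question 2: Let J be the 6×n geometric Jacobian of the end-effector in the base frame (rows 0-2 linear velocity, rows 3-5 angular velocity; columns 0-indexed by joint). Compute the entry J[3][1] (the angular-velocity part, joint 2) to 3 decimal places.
-0.500

axis z_1 = (-0.5000,-0.8660,0.0000); lever o_n−o_1 = (-0.5000,-0.8660,-3.0000)
cross product → J_v[:, 1] = (2.5981,-1.5000,-0.0000)
J_ω[:, 1] = z_1
entry J[3][1] = -0.5000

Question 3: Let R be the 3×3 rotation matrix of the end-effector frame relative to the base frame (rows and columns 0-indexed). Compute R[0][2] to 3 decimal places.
End-effector z-axis (col 2 of R) = (-0.8660,0.5000,0.0000)
R[0][2] = -0.8660

-0.866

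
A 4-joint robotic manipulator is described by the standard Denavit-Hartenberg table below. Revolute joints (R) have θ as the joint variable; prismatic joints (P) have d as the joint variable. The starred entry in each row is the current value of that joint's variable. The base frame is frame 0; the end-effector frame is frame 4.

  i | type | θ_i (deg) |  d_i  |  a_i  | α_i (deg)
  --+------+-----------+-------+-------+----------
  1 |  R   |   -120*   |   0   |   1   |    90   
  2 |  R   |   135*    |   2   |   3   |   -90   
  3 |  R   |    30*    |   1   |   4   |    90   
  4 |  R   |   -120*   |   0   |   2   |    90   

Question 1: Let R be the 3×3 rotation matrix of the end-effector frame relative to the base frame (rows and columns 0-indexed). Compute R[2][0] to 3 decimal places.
0.306

End-effector x-axis (col 0 of R) = (-0.6758,-0.6705,0.3062)
R[2][0] = 0.3062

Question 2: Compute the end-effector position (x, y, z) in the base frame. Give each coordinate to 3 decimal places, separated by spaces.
0.787 2.364 4.476

after link 1: o_1 = (-0.5000, -0.8660, 0.0000)
after link 2: o_2 = (-1.1714, 1.9711, 2.1213)
after link 3: o_3 = (2.1390, 3.7048, 3.8637)
after link 4: o_4 = (0.7874, 2.3638, 4.4761)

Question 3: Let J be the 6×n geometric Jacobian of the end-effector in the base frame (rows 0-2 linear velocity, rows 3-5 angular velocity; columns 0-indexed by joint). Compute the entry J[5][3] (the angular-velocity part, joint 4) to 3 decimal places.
0.354

axis z_3 = (-0.5732,0.7392,0.3536); lever o_n−o_3 = (-1.3516,-1.3410,0.6124)
cross product → J_v[:, 3] = (0.9268,-0.1268,1.7678)
J_ω[:, 3] = z_3
entry J[5][3] = 0.3536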